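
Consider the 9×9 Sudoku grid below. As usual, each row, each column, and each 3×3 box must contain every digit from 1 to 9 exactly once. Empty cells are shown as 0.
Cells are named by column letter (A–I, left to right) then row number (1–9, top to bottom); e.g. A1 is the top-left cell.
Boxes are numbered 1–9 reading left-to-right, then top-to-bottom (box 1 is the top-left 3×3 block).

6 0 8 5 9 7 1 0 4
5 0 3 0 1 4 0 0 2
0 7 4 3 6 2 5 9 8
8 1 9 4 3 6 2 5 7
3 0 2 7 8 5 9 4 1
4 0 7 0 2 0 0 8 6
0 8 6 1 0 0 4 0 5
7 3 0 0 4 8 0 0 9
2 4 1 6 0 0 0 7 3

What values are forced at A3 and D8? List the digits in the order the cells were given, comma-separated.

For A3:
  Row 3 already contains {2, 3, 4, 5, 6, 7, 8, 9}.
  Column A already contains {2, 3, 4, 5, 6, 7, 8}.
  Its 3×3 block (box 1) already contains {3, 4, 5, 6, 7, 8}.
  The only value from 1–9 not eliminated is 1, so A3 = 1.
For D8:
  Row 8 already contains {3, 4, 7, 8, 9}.
  Column D already contains {1, 3, 4, 5, 6, 7}.
  Its 3×3 block (box 8) already contains {1, 4, 6, 8}.
  The only value from 1–9 not eliminated is 2, so D8 = 2.

1,2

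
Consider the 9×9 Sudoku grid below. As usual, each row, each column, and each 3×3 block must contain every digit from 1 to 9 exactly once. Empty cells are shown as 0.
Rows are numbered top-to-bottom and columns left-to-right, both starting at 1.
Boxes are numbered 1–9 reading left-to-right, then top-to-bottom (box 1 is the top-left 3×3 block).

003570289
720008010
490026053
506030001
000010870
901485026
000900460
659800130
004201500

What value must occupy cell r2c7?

6

Row 2 already contains {1, 2, 7, 8}.
Column 7 already contains {1, 2, 4, 5, 8}.
Its 3×3 block (box 3) already contains {1, 2, 3, 5, 8, 9}.
The only value from 1–9 not eliminated is 6, so r2c7 = 6.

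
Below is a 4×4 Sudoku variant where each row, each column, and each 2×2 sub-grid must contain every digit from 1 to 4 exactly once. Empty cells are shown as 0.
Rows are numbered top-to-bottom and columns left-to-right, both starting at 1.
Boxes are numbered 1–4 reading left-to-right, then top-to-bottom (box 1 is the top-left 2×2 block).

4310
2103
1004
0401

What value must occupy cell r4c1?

Row 4 already contains {1, 4}.
Column 1 already contains {1, 2, 4}.
Its 2×2 block (box 3) already contains {1, 4}.
The only value from 1–4 not eliminated is 3, so r4c1 = 3.

3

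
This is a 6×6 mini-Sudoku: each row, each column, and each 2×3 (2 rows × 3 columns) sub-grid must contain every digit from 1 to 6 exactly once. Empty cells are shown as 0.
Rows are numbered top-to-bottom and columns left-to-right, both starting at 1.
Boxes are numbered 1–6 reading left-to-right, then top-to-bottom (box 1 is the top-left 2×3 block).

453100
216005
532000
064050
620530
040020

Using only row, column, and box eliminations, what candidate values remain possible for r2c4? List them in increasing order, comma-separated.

Row 2 already contains {1, 2, 5, 6}.
Column 4 already contains {1, 5}.
Its 2×3 block (box 2) already contains {1, 5}.
Removing those from 1–6 leaves {3, 4} as the candidates for r2c4.

3,4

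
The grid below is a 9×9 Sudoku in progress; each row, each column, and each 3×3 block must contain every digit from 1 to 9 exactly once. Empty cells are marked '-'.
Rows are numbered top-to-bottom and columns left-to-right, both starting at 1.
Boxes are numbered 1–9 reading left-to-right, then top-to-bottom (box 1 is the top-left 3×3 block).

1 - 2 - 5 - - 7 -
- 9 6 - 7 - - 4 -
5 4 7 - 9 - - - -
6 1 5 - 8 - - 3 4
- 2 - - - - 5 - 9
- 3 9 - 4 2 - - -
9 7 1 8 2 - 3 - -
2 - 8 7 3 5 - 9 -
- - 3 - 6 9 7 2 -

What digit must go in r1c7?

Cell r1c7 itself could take any of {6, 8, 9} by direct elimination.
Consider where 9 can go in row 1.
r1c2 is out (column 2 already has a 9).
r1c4 is out (box 2 already has a 9).
r1c6 is out (column 6 already has a 9).
r1c9 is out (column 9 already has a 9).
So the only cell in row 1 that can hold 9 is r1c7.
Therefore r1c7 = 9.

9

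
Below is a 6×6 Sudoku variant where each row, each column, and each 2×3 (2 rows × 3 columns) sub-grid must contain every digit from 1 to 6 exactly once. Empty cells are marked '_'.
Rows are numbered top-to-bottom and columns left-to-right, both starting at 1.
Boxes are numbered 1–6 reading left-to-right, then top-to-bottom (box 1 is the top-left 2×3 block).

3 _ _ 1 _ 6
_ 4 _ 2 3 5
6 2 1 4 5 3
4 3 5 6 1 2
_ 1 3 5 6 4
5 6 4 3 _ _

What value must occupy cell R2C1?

Row 2 already contains {2, 3, 4, 5}.
Column 1 already contains {3, 4, 5, 6}.
Its 2×3 block (box 1) already contains {3, 4}.
The only value from 1–6 not eliminated is 1, so R2C1 = 1.

1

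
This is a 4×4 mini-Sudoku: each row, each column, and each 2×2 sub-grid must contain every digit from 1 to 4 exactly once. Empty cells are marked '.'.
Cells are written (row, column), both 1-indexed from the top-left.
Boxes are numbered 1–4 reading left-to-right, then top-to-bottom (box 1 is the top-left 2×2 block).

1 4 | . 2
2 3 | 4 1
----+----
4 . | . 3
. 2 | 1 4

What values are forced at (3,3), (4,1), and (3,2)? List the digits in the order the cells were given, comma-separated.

For (3,3):
  Row 3 already contains {3, 4}.
  Column 3 already contains {1, 4}.
  Its 2×2 block (box 4) already contains {1, 3, 4}.
  The only value from 1–4 not eliminated is 2, so (3,3) = 2.
For (4,1):
  Row 4 already contains {1, 2, 4}.
  Column 1 already contains {1, 2, 4}.
  Its 2×2 block (box 3) already contains {2, 4}.
  The only value from 1–4 not eliminated is 3, so (4,1) = 3.
For (3,2):
  Row 3 already contains {3, 4}.
  Column 2 already contains {2, 3, 4}.
  Its 2×2 block (box 3) already contains {2, 4}.
  The only value from 1–4 not eliminated is 1, so (3,2) = 1.

2,3,1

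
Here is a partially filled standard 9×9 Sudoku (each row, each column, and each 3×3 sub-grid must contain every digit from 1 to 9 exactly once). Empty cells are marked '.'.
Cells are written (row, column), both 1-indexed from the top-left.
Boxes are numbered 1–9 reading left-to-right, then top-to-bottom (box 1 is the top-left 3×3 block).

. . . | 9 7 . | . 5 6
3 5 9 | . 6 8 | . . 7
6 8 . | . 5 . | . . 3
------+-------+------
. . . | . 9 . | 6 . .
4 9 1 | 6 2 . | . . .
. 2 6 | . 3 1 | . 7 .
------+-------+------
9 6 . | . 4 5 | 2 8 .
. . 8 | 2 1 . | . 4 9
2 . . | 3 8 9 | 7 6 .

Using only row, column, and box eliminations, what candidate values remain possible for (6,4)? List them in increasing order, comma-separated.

Row 6 already contains {1, 2, 3, 6, 7}.
Column 4 already contains {2, 3, 6, 9}.
Its 3×3 block (box 5) already contains {1, 2, 3, 6, 9}.
Removing those from 1–9 leaves {4, 5, 8} as the candidates for (6,4).

4,5,8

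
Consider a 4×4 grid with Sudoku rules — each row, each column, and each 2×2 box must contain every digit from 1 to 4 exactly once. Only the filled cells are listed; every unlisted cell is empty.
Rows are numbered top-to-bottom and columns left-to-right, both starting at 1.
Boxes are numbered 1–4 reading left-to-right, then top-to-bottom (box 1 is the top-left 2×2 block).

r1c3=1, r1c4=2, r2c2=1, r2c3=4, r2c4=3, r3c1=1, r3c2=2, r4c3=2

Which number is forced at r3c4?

Row 3 already contains {1, 2}.
Column 4 already contains {2, 3}.
Its 2×2 block (box 4) already contains {2}.
The only value from 1–4 not eliminated is 4, so r3c4 = 4.

4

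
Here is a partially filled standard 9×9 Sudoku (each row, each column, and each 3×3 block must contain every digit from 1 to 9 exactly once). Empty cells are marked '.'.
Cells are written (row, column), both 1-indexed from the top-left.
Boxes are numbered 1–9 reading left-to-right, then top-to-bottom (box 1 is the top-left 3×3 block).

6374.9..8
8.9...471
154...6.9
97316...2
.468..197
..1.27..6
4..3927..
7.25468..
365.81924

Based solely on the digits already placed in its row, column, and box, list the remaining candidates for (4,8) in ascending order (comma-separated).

Row 4 already contains {1, 2, 3, 6, 7, 9}.
Column 8 already contains {2, 7, 9}.
Its 3×3 block (box 6) already contains {1, 2, 6, 7, 9}.
Removing those from 1–9 leaves {4, 5, 8} as the candidates for (4,8).

4,5,8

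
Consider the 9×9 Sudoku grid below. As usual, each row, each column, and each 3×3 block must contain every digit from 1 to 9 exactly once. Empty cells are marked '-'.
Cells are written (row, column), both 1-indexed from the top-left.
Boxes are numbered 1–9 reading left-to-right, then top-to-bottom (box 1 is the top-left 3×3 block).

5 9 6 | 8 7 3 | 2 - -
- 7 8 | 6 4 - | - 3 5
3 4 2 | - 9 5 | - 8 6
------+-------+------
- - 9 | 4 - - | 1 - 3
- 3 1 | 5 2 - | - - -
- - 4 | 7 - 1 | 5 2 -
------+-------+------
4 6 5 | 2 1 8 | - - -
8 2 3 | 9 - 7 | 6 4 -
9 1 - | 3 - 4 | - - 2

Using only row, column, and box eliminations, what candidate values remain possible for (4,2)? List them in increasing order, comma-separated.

5,8

Row 4 already contains {1, 3, 4, 9}.
Column 2 already contains {1, 2, 3, 4, 6, 7, 9}.
Its 3×3 block (box 4) already contains {1, 3, 4, 9}.
Removing those from 1–9 leaves {5, 8} as the candidates for (4,2).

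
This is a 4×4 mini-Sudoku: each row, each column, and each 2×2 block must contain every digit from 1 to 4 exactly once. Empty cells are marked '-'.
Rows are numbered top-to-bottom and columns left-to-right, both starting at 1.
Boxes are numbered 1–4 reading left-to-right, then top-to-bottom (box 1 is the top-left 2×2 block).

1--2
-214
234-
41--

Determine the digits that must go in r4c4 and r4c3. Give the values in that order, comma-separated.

For r4c4:
  Row 4 already contains {1, 4}.
  Column 4 already contains {2, 4}.
  Its 2×2 block (box 4) already contains {4}.
  The only value from 1–4 not eliminated is 3, so r4c4 = 3.
For r4c3:
  Consider where 2 can go in column 3.
  r1c3 is out (row 1 already has a 2).
  So the only cell in column 3 that can hold 2 is r4c3.
  So r4c3 = 2.

3,2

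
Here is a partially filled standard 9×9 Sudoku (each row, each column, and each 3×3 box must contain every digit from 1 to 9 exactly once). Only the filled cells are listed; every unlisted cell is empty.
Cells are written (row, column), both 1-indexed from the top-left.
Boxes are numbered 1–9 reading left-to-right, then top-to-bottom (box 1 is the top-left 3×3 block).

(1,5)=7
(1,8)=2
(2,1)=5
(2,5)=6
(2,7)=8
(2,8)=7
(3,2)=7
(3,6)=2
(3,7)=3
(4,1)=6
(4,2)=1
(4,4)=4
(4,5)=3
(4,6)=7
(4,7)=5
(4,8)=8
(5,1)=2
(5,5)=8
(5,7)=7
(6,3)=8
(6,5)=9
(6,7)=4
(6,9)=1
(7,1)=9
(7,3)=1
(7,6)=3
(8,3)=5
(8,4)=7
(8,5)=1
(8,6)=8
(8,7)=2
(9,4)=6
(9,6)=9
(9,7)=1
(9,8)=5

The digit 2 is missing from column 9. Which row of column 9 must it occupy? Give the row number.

4

Consider where 2 can go in column 9.
(1,9) is out (row 1 already has a 2). (2,9) is out (box 3 already has a 2). (3,9) is out (row 3 already has a 2). (5,9) is out (row 5 already has a 2). The remaining empty cells in column 9 are similarly blocked.
So the only cell in column 9 that can hold 2 is (4,9).
That is row 4.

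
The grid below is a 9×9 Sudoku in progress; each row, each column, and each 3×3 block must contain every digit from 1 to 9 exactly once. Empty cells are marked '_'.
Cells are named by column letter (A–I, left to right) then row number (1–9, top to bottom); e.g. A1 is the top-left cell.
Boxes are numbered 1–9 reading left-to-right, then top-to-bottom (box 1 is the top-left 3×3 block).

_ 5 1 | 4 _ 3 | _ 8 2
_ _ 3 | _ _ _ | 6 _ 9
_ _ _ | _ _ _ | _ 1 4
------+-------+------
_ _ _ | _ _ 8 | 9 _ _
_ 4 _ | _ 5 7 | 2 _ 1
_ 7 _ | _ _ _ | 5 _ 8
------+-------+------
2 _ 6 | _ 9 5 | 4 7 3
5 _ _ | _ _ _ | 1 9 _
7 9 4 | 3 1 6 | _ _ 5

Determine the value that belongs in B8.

3

Cell B8 itself could take any of {3, 8} by direct elimination.
Consider where 3 can go in row 8.
C8 is out (column C already has a 3).
D8 is out (column D already has a 3).
E8 is out (box 8 already has a 3).
F8 is out (column F already has a 3).
I8 is out (column I already has a 3).
So the only cell in row 8 that can hold 3 is B8.
Therefore B8 = 3.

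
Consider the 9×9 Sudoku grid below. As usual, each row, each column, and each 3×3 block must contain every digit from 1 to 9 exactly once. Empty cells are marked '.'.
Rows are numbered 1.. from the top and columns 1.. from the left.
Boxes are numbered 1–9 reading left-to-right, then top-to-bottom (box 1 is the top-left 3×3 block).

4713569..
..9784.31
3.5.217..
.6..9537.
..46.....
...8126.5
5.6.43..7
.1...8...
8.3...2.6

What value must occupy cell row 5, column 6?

Row 5 already contains {4, 6}.
Column 6 already contains {1, 2, 3, 4, 5, 6, 8}.
Its 3×3 block (box 5) already contains {1, 2, 5, 6, 8, 9}.
The only value from 1–9 not eliminated is 7, so row 5, column 6 = 7.

7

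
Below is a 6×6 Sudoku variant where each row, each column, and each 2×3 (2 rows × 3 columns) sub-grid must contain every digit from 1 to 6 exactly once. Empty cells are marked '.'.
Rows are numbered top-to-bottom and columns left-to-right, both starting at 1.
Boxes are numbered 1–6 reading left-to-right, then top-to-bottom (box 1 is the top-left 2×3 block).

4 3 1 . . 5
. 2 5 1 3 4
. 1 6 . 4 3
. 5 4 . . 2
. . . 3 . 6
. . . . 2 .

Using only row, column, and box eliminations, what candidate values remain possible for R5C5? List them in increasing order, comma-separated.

Row 5 already contains {3, 6}.
Column 5 already contains {2, 3, 4}.
Its 2×3 block (box 6) already contains {2, 3, 6}.
Removing those from 1–6 leaves {1, 5} as the candidates for R5C5.

1,5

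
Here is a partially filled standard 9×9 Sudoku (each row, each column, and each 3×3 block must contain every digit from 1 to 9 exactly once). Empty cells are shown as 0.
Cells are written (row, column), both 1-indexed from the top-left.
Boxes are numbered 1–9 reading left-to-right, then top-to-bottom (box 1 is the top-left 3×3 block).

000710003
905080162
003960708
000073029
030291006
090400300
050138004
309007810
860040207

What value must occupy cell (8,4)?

6

Cell (8,4) itself could take any of {5, 6} by direct elimination.
Consider where 6 can go in box 8.
(8,5) is out (column 5 already has a 6).
(9,4) is out (row 9 already has a 6).
(9,6) is out (row 9 already has a 6).
So the only cell in box 8 that can hold 6 is (8,4).
Therefore (8,4) = 6.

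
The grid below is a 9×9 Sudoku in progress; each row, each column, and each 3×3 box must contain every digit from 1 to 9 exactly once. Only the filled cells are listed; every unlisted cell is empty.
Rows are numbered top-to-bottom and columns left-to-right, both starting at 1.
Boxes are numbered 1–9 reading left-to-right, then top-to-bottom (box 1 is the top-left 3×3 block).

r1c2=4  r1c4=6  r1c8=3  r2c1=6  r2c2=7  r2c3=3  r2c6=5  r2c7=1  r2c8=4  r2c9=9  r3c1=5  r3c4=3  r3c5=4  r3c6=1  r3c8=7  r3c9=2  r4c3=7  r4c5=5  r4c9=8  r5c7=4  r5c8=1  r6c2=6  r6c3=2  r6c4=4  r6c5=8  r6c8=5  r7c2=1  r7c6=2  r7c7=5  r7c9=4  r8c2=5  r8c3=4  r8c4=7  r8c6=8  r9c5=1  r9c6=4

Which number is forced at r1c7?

Row 1 already contains {3, 4, 6}.
Column 7 already contains {1, 4, 5}.
Its 3×3 block (box 3) already contains {1, 2, 3, 4, 7, 9}.
The only value from 1–9 not eliminated is 8, so r1c7 = 8.

8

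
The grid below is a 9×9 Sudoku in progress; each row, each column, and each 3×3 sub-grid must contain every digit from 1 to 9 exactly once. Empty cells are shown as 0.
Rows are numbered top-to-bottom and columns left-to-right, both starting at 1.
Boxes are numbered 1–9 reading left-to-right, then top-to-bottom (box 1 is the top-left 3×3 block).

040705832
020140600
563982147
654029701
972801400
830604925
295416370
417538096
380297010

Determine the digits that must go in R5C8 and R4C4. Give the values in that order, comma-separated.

6,3

For R5C8:
  Row 5 already contains {1, 2, 4, 7, 8, 9}.
  Column 8 already contains {1, 2, 3, 4, 7, 9}.
  Its 3×3 block (box 6) already contains {1, 2, 4, 5, 7, 9}.
  The only value from 1–9 not eliminated is 6, so R5C8 = 6.
For R4C4:
  Row 4 already contains {1, 2, 4, 5, 6, 7, 9}.
  Column 4 already contains {1, 2, 4, 5, 6, 7, 8, 9}.
  Its 3×3 block (box 5) already contains {1, 2, 4, 6, 8, 9}.
  The only value from 1–9 not eliminated is 3, so R4C4 = 3.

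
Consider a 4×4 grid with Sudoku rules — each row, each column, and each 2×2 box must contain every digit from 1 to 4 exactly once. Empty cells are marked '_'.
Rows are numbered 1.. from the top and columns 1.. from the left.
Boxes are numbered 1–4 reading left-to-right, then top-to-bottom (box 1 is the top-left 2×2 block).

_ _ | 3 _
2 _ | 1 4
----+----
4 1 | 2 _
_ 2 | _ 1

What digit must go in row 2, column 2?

Row 2 already contains {1, 2, 4}.
Column 2 already contains {1, 2}.
Its 2×2 block (box 1) already contains {2}.
The only value from 1–4 not eliminated is 3, so row 2, column 2 = 3.

3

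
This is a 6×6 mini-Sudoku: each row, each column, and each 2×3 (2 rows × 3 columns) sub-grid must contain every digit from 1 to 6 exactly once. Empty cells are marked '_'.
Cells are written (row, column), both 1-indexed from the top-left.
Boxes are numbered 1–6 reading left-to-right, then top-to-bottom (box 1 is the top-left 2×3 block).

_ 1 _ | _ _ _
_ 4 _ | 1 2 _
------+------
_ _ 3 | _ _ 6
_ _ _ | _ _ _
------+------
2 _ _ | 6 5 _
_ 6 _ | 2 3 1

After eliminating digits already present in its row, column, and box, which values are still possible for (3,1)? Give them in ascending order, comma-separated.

Row 3 already contains {3, 6}.
Column 1 already contains {2}.
Its 2×3 block (box 3) already contains {3}.
Removing those from 1–6 leaves {1, 4, 5} as the candidates for (3,1).

1,4,5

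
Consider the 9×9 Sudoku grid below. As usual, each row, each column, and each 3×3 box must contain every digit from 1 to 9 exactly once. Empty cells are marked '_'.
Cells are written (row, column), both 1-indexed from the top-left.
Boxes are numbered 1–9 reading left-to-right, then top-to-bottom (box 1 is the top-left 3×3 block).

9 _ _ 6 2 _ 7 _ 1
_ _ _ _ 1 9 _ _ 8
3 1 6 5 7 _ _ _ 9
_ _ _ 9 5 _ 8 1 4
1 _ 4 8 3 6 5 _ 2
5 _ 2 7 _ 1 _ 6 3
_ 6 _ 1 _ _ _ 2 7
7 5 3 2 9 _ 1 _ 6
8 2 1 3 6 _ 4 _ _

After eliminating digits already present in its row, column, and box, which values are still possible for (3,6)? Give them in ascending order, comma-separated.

Row 3 already contains {1, 3, 5, 6, 7, 9}.
Column 6 already contains {1, 6, 9}.
Its 3×3 block (box 2) already contains {1, 2, 5, 6, 7, 9}.
Removing those from 1–9 leaves {4, 8} as the candidates for (3,6).

4,8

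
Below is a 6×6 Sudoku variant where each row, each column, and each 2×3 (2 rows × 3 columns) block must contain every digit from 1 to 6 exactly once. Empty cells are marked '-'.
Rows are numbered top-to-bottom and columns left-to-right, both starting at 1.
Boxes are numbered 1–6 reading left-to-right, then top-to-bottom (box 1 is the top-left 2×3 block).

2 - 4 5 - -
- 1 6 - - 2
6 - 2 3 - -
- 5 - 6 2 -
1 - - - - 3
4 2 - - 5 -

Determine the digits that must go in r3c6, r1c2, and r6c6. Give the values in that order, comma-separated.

5,3,6

For r3c6:
  Consider where 5 can go in box 4.
  r3c5 is out (column 5 already has a 5).
  r4c6 is out (row 4 already has a 5).
  So the only cell in box 4 that can hold 5 is r3c6.
  So r3c6 = 5.
For r1c2:
  Row 1 already contains {2, 4, 5}.
  Column 2 already contains {1, 2, 5}.
  Its 2×3 block (box 1) already contains {1, 2, 4, 6}.
  The only value from 1–6 not eliminated is 3, so r1c2 = 3.
For r6c6:
  Consider where 6 can go in row 6.
  r6c3 is out (column 3 already has a 6).
  r6c4 is out (column 4 already has a 6).
  So the only cell in row 6 that can hold 6 is r6c6.
  So r6c6 = 6.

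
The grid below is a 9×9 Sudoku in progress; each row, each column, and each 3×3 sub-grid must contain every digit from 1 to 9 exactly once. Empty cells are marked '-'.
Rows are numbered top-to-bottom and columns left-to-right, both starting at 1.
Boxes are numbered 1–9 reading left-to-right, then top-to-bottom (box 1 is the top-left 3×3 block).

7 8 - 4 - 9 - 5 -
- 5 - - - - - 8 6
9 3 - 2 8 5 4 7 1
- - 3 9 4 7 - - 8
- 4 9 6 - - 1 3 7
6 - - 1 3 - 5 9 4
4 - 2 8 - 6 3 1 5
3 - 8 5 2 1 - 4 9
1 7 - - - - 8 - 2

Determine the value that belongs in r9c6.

4

Cell r9c6 itself could take any of {3, 4} by direct elimination.
Consider where 4 can go in box 8.
r7c5 is out (row 7 already has a 4).
r9c4 is out (column 4 already has a 4).
r9c5 is out (column 5 already has a 4).
So the only cell in box 8 that can hold 4 is r9c6.
Therefore r9c6 = 4.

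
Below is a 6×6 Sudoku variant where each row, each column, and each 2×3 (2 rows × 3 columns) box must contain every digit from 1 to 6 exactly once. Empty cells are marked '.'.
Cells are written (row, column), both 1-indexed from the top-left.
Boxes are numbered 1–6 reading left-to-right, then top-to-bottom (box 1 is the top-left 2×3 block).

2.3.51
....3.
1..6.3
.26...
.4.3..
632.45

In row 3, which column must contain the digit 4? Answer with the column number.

3

Consider where 4 can go in row 3.
(3,2) is out (column 2 already has a 4).
(3,5) is out (column 5 already has a 4).
So the only cell in row 3 that can hold 4 is (3,3).
That is column 3.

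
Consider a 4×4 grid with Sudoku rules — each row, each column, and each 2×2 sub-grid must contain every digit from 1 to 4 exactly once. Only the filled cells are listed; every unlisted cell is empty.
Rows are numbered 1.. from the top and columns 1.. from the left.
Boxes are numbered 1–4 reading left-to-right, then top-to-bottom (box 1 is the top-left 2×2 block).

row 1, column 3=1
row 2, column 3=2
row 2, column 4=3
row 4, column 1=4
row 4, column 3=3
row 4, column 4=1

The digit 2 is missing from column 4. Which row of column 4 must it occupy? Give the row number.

3

Consider where 2 can go in column 4.
row 1, column 4 is out (box 2 already has a 2).
So the only cell in column 4 that can hold 2 is row 3, column 4.
That is row 3.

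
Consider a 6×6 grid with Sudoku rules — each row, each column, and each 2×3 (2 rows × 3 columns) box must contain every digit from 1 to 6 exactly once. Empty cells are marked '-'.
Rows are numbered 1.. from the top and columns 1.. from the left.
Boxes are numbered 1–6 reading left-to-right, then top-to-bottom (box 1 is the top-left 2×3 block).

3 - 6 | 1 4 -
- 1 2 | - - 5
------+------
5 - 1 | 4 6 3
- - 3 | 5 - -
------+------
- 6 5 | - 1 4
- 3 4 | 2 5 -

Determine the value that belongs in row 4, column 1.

Cell row 4, column 1 itself could take any of {2, 4, 6} by direct elimination.
Consider where 6 can go in column 1.
row 2, column 1 is out (box 1 already has a 6).
row 5, column 1 is out (row 5 already has a 6).
row 6, column 1 is out (box 5 already has a 6).
So the only cell in column 1 that can hold 6 is row 4, column 1.
Therefore row 4, column 1 = 6.

6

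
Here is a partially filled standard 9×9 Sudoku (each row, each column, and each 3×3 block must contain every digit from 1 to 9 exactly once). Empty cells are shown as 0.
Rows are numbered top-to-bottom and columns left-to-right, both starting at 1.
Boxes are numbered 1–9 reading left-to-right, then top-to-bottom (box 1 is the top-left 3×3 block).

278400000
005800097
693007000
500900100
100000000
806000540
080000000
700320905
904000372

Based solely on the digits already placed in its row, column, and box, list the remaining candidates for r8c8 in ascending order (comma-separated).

1,6,8

Row 8 already contains {2, 3, 5, 7, 9}.
Column 8 already contains {4, 7, 9}.
Its 3×3 block (box 9) already contains {2, 3, 5, 7, 9}.
Removing those from 1–9 leaves {1, 6, 8} as the candidates for r8c8.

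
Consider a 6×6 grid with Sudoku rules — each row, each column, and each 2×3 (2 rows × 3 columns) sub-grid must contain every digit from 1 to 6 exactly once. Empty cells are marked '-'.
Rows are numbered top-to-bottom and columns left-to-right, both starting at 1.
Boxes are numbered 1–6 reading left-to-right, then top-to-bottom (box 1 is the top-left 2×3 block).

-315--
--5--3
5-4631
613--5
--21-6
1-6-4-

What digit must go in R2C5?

1

Cell R2C5 itself could take any of {1, 2, 6} by direct elimination.
Consider where 1 can go in box 2.
R1C5 is out (row 1 already has a 1).
R1C6 is out (row 1 already has a 1).
R2C4 is out (column 4 already has a 1).
So the only cell in box 2 that can hold 1 is R2C5.
Therefore R2C5 = 1.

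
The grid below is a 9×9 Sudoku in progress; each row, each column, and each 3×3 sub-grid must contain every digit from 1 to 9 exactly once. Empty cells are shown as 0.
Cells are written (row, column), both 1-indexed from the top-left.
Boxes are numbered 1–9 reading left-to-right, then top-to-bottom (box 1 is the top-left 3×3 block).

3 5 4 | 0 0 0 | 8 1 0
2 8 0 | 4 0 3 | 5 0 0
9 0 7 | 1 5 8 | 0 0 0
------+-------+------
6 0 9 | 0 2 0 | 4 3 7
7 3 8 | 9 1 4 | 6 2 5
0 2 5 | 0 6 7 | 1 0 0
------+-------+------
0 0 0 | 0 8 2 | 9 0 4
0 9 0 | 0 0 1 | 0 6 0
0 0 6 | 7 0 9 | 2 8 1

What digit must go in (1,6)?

6

Row 1 already contains {1, 3, 4, 5, 8}.
Column 6 already contains {1, 2, 3, 4, 7, 8, 9}.
Its 3×3 block (box 2) already contains {1, 3, 4, 5, 8}.
The only value from 1–9 not eliminated is 6, so (1,6) = 6.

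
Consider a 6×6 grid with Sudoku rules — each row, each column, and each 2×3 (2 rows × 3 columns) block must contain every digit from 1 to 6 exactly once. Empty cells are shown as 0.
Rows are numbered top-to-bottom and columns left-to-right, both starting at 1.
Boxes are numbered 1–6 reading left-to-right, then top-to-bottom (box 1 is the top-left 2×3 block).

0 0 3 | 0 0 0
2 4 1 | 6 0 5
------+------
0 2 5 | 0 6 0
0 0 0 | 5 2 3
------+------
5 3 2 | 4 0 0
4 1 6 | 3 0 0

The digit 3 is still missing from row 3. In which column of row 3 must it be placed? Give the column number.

1

Consider where 3 can go in row 3.
R3C4 is out (column 4 already has a 3).
R3C6 is out (column 6 already has a 3).
So the only cell in row 3 that can hold 3 is R3C1.
That is column 1.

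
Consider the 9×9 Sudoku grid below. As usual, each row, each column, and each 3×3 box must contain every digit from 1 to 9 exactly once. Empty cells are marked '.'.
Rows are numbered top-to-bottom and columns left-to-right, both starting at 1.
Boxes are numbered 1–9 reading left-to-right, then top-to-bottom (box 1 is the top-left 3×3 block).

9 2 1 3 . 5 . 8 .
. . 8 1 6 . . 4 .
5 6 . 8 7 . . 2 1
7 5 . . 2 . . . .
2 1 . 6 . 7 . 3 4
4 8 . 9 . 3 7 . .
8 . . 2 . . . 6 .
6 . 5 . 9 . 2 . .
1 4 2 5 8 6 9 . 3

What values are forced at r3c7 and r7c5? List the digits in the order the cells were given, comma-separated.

3,3

For r3c7:
  Row 3 already contains {1, 2, 5, 6, 7, 8}.
  Column 7 already contains {2, 7, 9}.
  Its 3×3 block (box 3) already contains {1, 2, 4, 8}.
  The only value from 1–9 not eliminated is 3, so r3c7 = 3.
For r7c5:
  Consider where 3 can go in box 8.
  r7c6 is out (column 6 already has a 3).
  r8c4 is out (column 4 already has a 3).
  r8c6 is out (column 6 already has a 3).
  So the only cell in box 8 that can hold 3 is r7c5.
  So r7c5 = 3.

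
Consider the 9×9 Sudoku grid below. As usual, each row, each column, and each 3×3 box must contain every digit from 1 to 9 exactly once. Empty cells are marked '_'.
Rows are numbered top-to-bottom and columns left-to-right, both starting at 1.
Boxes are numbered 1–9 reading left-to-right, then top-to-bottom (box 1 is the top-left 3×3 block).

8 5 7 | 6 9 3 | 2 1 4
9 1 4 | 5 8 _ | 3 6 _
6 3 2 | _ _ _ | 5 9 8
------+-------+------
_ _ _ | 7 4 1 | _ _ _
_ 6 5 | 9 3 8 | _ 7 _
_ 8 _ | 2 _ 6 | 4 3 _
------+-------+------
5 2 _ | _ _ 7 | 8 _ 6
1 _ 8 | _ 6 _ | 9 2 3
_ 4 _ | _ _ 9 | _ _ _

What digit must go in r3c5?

7

Cell r3c5 itself could take any of {1, 7} by direct elimination.
Consider where 7 can go in column 5.
r6c5 is out (box 5 already has a 7).
r7c5 is out (row 7 already has a 7).
r9c5 is out (box 8 already has a 7).
So the only cell in column 5 that can hold 7 is r3c5.
Therefore r3c5 = 7.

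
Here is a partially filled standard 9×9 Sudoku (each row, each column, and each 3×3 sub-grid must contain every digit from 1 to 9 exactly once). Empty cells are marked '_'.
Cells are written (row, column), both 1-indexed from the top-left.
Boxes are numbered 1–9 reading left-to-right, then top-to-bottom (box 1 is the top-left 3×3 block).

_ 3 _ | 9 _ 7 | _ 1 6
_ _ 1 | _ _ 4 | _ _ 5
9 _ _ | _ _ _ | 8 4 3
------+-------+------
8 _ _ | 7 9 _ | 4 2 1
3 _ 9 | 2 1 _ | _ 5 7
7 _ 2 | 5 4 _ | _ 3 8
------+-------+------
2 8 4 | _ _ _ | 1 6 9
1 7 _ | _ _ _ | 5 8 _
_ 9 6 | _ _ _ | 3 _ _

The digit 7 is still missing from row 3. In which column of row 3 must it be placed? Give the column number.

3

Consider where 7 can go in row 3.
(3,2) is out (column 2 already has a 7).
(3,4) is out (column 4 already has a 7).
(3,5) is out (box 2 already has a 7).
(3,6) is out (column 6 already has a 7).
So the only cell in row 3 that can hold 7 is (3,3).
That is column 3.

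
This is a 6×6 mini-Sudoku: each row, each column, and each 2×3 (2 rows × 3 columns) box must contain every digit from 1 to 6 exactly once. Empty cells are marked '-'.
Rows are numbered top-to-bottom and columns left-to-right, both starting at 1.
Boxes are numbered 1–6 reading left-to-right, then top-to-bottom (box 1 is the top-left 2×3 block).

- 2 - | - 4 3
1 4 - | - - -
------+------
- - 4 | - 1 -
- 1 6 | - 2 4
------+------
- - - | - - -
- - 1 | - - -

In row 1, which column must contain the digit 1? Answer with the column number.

4

Consider where 1 can go in row 1.
R1C1 is out (column 1 already has a 1).
R1C3 is out (column 3 already has a 1).
So the only cell in row 1 that can hold 1 is R1C4.
That is column 4.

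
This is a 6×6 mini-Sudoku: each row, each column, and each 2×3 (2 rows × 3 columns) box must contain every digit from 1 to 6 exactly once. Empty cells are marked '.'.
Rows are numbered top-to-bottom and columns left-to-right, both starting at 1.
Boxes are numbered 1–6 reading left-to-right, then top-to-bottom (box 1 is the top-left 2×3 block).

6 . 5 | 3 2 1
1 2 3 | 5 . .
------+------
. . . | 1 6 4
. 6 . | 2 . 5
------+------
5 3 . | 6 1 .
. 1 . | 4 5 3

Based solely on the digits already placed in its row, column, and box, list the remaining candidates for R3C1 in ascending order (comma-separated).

Row 3 already contains {1, 4, 6}.
Column 1 already contains {1, 5, 6}.
Its 2×3 block (box 3) already contains {6}.
Removing those from 1–6 leaves {2, 3} as the candidates for R3C1.

2,3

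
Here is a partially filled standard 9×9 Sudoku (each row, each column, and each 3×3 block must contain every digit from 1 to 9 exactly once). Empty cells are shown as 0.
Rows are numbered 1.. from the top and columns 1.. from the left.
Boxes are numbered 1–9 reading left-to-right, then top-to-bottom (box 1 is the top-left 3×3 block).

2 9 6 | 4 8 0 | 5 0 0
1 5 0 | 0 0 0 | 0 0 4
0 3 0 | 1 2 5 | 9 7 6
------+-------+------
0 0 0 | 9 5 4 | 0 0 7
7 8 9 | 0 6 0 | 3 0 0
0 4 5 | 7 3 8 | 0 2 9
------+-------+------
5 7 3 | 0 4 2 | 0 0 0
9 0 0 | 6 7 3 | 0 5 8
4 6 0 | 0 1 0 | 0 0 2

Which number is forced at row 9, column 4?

5

Cell row 9, column 4 itself could take any of {5, 8} by direct elimination.
Consider where 5 can go in box 8.
row 7, column 4 is out (row 7 already has a 5).
row 9, column 6 is out (column 6 already has a 5).
So the only cell in box 8 that can hold 5 is row 9, column 4.
Therefore row 9, column 4 = 5.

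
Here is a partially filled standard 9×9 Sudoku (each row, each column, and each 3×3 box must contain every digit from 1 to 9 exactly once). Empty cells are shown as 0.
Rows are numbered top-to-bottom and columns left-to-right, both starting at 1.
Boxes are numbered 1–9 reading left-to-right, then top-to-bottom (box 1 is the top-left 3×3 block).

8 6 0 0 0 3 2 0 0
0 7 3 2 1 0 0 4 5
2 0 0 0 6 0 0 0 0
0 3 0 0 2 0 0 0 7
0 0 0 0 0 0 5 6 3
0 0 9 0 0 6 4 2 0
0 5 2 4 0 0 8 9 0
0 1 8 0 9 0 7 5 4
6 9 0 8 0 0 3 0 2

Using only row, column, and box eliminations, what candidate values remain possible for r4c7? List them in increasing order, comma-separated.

1,9

Row 4 already contains {2, 3, 7}.
Column 7 already contains {2, 3, 4, 5, 7, 8}.
Its 3×3 block (box 6) already contains {2, 3, 4, 5, 6, 7}.
Removing those from 1–9 leaves {1, 9} as the candidates for r4c7.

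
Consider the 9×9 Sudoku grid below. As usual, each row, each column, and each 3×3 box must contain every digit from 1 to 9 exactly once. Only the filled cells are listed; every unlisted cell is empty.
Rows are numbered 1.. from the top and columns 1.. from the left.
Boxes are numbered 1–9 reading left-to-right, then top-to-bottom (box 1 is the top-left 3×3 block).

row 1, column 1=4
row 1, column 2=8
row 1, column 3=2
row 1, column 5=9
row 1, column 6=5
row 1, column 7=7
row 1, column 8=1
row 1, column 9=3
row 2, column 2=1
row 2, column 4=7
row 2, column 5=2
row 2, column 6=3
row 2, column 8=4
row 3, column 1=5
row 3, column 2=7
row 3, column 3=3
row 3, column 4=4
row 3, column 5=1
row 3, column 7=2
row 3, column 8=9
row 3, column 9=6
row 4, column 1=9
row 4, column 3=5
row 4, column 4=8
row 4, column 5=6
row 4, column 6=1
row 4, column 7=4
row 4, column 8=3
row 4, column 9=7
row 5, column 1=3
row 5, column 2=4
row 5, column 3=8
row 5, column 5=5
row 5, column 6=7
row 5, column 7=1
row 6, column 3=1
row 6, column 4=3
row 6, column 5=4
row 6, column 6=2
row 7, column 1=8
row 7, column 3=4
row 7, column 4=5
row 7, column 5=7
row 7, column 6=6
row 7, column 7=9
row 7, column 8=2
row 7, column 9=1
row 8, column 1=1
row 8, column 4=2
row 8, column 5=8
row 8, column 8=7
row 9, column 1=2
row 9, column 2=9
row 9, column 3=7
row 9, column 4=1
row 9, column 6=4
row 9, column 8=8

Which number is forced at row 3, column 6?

8

Row 3 already contains {1, 2, 3, 4, 5, 6, 7, 9}.
Column 6 already contains {1, 2, 3, 4, 5, 6, 7}.
Its 3×3 block (box 2) already contains {1, 2, 3, 4, 5, 7, 9}.
The only value from 1–9 not eliminated is 8, so row 3, column 6 = 8.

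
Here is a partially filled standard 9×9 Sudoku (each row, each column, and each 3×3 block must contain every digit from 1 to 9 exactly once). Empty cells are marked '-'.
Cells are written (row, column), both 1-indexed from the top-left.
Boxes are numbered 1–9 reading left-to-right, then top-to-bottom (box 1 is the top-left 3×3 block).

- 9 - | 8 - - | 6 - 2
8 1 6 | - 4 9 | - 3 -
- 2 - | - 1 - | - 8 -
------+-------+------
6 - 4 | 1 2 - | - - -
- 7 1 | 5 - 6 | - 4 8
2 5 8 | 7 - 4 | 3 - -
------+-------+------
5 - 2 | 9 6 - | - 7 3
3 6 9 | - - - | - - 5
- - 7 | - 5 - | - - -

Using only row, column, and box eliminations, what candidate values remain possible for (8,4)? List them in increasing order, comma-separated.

Row 8 already contains {3, 5, 6, 9}.
Column 4 already contains {1, 5, 7, 8, 9}.
Its 3×3 block (box 8) already contains {5, 6, 9}.
Removing those from 1–9 leaves {2, 4} as the candidates for (8,4).

2,4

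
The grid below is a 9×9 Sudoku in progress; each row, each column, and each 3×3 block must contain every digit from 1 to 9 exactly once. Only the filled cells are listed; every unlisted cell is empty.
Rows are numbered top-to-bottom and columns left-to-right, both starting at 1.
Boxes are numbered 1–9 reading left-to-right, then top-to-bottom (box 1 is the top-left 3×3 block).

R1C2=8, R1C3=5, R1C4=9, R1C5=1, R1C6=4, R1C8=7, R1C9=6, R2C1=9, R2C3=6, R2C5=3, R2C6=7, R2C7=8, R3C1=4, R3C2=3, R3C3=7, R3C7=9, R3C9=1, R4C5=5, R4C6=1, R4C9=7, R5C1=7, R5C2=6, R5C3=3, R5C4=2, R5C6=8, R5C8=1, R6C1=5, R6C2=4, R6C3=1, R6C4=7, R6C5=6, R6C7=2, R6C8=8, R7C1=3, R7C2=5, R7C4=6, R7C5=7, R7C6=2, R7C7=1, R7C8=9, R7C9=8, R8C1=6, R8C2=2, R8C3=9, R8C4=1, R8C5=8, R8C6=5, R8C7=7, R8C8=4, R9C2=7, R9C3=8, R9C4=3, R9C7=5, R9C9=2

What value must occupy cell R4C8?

3

Cell R4C8 itself could take any of {3, 6} by direct elimination.
Consider where 3 can go in column 8.
R2C8 is out (row 2 already has a 3).
R3C8 is out (row 3 already has a 3).
R9C8 is out (row 9 already has a 3).
So the only cell in column 8 that can hold 3 is R4C8.
Therefore R4C8 = 3.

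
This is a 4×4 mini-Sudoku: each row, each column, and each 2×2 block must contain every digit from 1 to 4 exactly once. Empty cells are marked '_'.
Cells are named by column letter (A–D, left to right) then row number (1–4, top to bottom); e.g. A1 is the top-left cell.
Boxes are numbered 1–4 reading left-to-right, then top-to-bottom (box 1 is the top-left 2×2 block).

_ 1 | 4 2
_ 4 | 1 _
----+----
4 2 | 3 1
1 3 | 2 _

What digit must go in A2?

Cell A2 itself could take any of {2, 3} by direct elimination.
Consider where 2 can go in box 1.
A1 is out (row 1 already has a 2).
So the only cell in box 1 that can hold 2 is A2.
Therefore A2 = 2.

2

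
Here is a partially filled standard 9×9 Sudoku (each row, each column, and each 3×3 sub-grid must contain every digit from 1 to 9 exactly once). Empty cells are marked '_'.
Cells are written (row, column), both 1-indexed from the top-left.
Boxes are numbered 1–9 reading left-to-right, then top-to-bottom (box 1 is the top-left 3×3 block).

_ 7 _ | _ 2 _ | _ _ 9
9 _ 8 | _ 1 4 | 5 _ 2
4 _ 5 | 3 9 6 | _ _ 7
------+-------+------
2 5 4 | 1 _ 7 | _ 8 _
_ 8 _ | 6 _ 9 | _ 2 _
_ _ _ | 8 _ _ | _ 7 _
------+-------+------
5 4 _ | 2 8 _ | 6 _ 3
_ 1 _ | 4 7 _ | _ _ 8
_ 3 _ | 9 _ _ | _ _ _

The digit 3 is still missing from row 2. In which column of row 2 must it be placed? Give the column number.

Consider where 3 can go in row 2.
(2,2) is out (column 2 already has a 3).
(2,4) is out (column 4 already has a 3).
So the only cell in row 2 that can hold 3 is (2,8).
That is column 8.

8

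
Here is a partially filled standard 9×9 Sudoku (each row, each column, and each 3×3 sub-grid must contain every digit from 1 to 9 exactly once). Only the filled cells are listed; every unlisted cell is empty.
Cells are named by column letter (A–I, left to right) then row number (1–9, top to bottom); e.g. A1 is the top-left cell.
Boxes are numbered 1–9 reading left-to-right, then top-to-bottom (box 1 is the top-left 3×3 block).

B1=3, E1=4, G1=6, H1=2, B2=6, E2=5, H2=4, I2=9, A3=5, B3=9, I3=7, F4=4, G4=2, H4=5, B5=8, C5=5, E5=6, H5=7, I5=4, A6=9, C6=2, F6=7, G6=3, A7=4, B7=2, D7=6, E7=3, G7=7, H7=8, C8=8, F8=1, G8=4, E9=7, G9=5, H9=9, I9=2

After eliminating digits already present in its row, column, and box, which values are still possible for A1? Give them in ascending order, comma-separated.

1,7,8

Row 1 already contains {2, 3, 4, 6}.
Column A already contains {4, 5, 9}.
Its 3×3 block (box 1) already contains {3, 5, 6, 9}.
Removing those from 1–9 leaves {1, 7, 8} as the candidates for A1.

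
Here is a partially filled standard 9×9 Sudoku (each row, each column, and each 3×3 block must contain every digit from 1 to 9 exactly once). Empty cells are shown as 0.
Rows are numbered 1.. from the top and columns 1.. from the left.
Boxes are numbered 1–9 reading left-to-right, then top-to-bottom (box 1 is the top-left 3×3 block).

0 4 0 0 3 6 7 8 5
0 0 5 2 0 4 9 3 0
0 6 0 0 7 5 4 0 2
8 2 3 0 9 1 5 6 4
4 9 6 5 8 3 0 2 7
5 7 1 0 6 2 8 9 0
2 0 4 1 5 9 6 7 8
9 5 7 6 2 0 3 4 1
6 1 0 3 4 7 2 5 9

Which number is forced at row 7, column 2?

3

Row 7 already contains {1, 2, 4, 5, 6, 7, 8, 9}.
Column 2 already contains {1, 2, 4, 5, 6, 7, 9}.
Its 3×3 block (box 7) already contains {1, 2, 4, 5, 6, 7, 9}.
The only value from 1–9 not eliminated is 3, so row 7, column 2 = 3.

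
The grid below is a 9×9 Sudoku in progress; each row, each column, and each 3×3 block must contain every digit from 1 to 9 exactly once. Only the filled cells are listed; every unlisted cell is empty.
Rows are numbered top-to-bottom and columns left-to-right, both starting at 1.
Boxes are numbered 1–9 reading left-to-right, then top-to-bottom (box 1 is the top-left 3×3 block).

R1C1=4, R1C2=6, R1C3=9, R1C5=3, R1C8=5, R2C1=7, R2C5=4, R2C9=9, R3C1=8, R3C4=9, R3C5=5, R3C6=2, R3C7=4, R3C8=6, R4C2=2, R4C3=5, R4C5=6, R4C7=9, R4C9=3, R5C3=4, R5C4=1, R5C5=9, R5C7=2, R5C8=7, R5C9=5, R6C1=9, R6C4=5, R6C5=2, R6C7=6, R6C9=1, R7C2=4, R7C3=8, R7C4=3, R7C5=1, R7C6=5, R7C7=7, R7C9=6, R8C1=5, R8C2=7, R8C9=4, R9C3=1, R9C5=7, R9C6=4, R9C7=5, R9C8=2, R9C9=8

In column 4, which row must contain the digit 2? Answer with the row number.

8

Consider where 2 can go in column 4.
R1C4 is out (box 2 already has a 2).
R2C4 is out (box 2 already has a 2).
R4C4 is out (row 4 already has a 2).
R9C4 is out (row 9 already has a 2).
So the only cell in column 4 that can hold 2 is R8C4.
That is row 8.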